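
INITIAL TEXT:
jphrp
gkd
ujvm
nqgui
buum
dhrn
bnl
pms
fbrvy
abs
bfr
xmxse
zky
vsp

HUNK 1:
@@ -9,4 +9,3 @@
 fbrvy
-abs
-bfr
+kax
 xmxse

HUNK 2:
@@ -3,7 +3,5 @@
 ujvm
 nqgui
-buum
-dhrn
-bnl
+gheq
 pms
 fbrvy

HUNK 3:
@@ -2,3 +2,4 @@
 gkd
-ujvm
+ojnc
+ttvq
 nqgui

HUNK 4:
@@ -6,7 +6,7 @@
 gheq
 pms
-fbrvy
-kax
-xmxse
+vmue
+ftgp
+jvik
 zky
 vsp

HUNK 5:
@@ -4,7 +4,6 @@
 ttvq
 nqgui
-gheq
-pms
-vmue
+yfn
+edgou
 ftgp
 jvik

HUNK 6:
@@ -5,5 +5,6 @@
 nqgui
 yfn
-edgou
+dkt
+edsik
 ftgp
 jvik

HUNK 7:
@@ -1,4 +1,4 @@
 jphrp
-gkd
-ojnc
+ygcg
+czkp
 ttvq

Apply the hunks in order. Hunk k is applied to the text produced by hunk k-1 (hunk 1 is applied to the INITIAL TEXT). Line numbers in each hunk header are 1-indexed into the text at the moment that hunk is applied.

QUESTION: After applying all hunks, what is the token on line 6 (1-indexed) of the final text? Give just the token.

Answer: yfn

Derivation:
Hunk 1: at line 9 remove [abs,bfr] add [kax] -> 13 lines: jphrp gkd ujvm nqgui buum dhrn bnl pms fbrvy kax xmxse zky vsp
Hunk 2: at line 3 remove [buum,dhrn,bnl] add [gheq] -> 11 lines: jphrp gkd ujvm nqgui gheq pms fbrvy kax xmxse zky vsp
Hunk 3: at line 2 remove [ujvm] add [ojnc,ttvq] -> 12 lines: jphrp gkd ojnc ttvq nqgui gheq pms fbrvy kax xmxse zky vsp
Hunk 4: at line 6 remove [fbrvy,kax,xmxse] add [vmue,ftgp,jvik] -> 12 lines: jphrp gkd ojnc ttvq nqgui gheq pms vmue ftgp jvik zky vsp
Hunk 5: at line 4 remove [gheq,pms,vmue] add [yfn,edgou] -> 11 lines: jphrp gkd ojnc ttvq nqgui yfn edgou ftgp jvik zky vsp
Hunk 6: at line 5 remove [edgou] add [dkt,edsik] -> 12 lines: jphrp gkd ojnc ttvq nqgui yfn dkt edsik ftgp jvik zky vsp
Hunk 7: at line 1 remove [gkd,ojnc] add [ygcg,czkp] -> 12 lines: jphrp ygcg czkp ttvq nqgui yfn dkt edsik ftgp jvik zky vsp
Final line 6: yfn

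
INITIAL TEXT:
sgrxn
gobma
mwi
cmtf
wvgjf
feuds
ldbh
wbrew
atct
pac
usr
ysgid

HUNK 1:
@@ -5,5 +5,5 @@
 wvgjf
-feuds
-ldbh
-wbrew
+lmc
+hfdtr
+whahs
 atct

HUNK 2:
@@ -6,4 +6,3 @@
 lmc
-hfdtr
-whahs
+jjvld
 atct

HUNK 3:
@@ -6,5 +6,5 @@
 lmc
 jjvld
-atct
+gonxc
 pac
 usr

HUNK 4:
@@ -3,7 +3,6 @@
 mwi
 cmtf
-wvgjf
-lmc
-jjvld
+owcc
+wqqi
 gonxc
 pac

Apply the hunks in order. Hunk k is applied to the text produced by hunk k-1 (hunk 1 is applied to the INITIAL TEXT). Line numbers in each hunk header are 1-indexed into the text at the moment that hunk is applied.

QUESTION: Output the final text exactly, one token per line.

Answer: sgrxn
gobma
mwi
cmtf
owcc
wqqi
gonxc
pac
usr
ysgid

Derivation:
Hunk 1: at line 5 remove [feuds,ldbh,wbrew] add [lmc,hfdtr,whahs] -> 12 lines: sgrxn gobma mwi cmtf wvgjf lmc hfdtr whahs atct pac usr ysgid
Hunk 2: at line 6 remove [hfdtr,whahs] add [jjvld] -> 11 lines: sgrxn gobma mwi cmtf wvgjf lmc jjvld atct pac usr ysgid
Hunk 3: at line 6 remove [atct] add [gonxc] -> 11 lines: sgrxn gobma mwi cmtf wvgjf lmc jjvld gonxc pac usr ysgid
Hunk 4: at line 3 remove [wvgjf,lmc,jjvld] add [owcc,wqqi] -> 10 lines: sgrxn gobma mwi cmtf owcc wqqi gonxc pac usr ysgid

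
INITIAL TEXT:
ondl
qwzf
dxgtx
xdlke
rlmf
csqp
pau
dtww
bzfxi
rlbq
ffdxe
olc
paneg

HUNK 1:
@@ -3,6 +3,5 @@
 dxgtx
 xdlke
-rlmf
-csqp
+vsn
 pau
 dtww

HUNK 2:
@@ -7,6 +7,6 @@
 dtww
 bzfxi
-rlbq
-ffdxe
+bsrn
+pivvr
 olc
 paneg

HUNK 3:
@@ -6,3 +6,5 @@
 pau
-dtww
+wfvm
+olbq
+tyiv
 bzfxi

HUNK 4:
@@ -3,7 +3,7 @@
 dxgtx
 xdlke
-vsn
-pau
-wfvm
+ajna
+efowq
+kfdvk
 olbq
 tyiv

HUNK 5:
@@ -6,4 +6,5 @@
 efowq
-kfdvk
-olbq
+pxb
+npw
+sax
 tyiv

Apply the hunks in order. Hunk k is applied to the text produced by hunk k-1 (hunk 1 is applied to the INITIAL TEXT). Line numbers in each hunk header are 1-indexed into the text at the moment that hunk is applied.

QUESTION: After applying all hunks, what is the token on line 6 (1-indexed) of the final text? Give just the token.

Answer: efowq

Derivation:
Hunk 1: at line 3 remove [rlmf,csqp] add [vsn] -> 12 lines: ondl qwzf dxgtx xdlke vsn pau dtww bzfxi rlbq ffdxe olc paneg
Hunk 2: at line 7 remove [rlbq,ffdxe] add [bsrn,pivvr] -> 12 lines: ondl qwzf dxgtx xdlke vsn pau dtww bzfxi bsrn pivvr olc paneg
Hunk 3: at line 6 remove [dtww] add [wfvm,olbq,tyiv] -> 14 lines: ondl qwzf dxgtx xdlke vsn pau wfvm olbq tyiv bzfxi bsrn pivvr olc paneg
Hunk 4: at line 3 remove [vsn,pau,wfvm] add [ajna,efowq,kfdvk] -> 14 lines: ondl qwzf dxgtx xdlke ajna efowq kfdvk olbq tyiv bzfxi bsrn pivvr olc paneg
Hunk 5: at line 6 remove [kfdvk,olbq] add [pxb,npw,sax] -> 15 lines: ondl qwzf dxgtx xdlke ajna efowq pxb npw sax tyiv bzfxi bsrn pivvr olc paneg
Final line 6: efowq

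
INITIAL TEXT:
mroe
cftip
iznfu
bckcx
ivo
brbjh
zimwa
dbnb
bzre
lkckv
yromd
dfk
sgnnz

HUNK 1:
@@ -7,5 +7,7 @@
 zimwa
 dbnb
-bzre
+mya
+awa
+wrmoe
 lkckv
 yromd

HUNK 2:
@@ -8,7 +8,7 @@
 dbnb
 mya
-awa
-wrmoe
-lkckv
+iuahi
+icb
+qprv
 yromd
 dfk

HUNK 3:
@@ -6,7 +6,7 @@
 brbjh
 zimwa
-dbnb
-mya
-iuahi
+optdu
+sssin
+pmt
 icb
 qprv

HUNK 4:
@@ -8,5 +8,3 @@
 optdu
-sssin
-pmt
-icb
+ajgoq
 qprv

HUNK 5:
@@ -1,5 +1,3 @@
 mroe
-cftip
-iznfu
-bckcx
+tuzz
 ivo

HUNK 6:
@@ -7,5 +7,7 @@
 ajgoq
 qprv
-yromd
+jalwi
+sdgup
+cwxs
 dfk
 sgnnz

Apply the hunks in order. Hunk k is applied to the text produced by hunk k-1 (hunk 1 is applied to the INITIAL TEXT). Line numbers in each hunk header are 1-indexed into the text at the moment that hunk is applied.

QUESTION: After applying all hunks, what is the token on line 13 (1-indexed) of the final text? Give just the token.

Hunk 1: at line 7 remove [bzre] add [mya,awa,wrmoe] -> 15 lines: mroe cftip iznfu bckcx ivo brbjh zimwa dbnb mya awa wrmoe lkckv yromd dfk sgnnz
Hunk 2: at line 8 remove [awa,wrmoe,lkckv] add [iuahi,icb,qprv] -> 15 lines: mroe cftip iznfu bckcx ivo brbjh zimwa dbnb mya iuahi icb qprv yromd dfk sgnnz
Hunk 3: at line 6 remove [dbnb,mya,iuahi] add [optdu,sssin,pmt] -> 15 lines: mroe cftip iznfu bckcx ivo brbjh zimwa optdu sssin pmt icb qprv yromd dfk sgnnz
Hunk 4: at line 8 remove [sssin,pmt,icb] add [ajgoq] -> 13 lines: mroe cftip iznfu bckcx ivo brbjh zimwa optdu ajgoq qprv yromd dfk sgnnz
Hunk 5: at line 1 remove [cftip,iznfu,bckcx] add [tuzz] -> 11 lines: mroe tuzz ivo brbjh zimwa optdu ajgoq qprv yromd dfk sgnnz
Hunk 6: at line 7 remove [yromd] add [jalwi,sdgup,cwxs] -> 13 lines: mroe tuzz ivo brbjh zimwa optdu ajgoq qprv jalwi sdgup cwxs dfk sgnnz
Final line 13: sgnnz

Answer: sgnnz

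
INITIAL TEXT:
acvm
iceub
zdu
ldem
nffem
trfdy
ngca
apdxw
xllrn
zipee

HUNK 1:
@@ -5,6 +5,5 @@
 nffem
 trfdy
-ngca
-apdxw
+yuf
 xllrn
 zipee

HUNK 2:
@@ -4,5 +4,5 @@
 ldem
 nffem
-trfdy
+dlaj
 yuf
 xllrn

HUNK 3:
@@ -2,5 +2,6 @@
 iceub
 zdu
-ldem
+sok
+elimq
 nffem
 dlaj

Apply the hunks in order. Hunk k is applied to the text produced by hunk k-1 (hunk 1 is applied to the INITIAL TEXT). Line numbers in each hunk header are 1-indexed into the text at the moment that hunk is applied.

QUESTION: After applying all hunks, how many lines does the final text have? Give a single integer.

Hunk 1: at line 5 remove [ngca,apdxw] add [yuf] -> 9 lines: acvm iceub zdu ldem nffem trfdy yuf xllrn zipee
Hunk 2: at line 4 remove [trfdy] add [dlaj] -> 9 lines: acvm iceub zdu ldem nffem dlaj yuf xllrn zipee
Hunk 3: at line 2 remove [ldem] add [sok,elimq] -> 10 lines: acvm iceub zdu sok elimq nffem dlaj yuf xllrn zipee
Final line count: 10

Answer: 10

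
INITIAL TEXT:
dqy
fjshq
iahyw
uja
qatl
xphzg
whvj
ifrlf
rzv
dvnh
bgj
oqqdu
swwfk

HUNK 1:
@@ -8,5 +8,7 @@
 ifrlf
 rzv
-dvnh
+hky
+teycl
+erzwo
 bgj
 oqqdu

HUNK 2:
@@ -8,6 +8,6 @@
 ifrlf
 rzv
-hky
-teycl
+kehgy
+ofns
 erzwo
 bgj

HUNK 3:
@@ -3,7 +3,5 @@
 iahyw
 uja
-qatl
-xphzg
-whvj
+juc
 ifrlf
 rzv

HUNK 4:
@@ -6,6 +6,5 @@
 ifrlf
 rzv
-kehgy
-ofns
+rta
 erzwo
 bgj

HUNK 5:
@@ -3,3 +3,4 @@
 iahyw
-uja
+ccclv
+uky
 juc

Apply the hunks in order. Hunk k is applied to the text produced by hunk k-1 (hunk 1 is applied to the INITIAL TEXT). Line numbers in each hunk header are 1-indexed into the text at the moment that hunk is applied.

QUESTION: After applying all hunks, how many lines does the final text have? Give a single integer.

Hunk 1: at line 8 remove [dvnh] add [hky,teycl,erzwo] -> 15 lines: dqy fjshq iahyw uja qatl xphzg whvj ifrlf rzv hky teycl erzwo bgj oqqdu swwfk
Hunk 2: at line 8 remove [hky,teycl] add [kehgy,ofns] -> 15 lines: dqy fjshq iahyw uja qatl xphzg whvj ifrlf rzv kehgy ofns erzwo bgj oqqdu swwfk
Hunk 3: at line 3 remove [qatl,xphzg,whvj] add [juc] -> 13 lines: dqy fjshq iahyw uja juc ifrlf rzv kehgy ofns erzwo bgj oqqdu swwfk
Hunk 4: at line 6 remove [kehgy,ofns] add [rta] -> 12 lines: dqy fjshq iahyw uja juc ifrlf rzv rta erzwo bgj oqqdu swwfk
Hunk 5: at line 3 remove [uja] add [ccclv,uky] -> 13 lines: dqy fjshq iahyw ccclv uky juc ifrlf rzv rta erzwo bgj oqqdu swwfk
Final line count: 13

Answer: 13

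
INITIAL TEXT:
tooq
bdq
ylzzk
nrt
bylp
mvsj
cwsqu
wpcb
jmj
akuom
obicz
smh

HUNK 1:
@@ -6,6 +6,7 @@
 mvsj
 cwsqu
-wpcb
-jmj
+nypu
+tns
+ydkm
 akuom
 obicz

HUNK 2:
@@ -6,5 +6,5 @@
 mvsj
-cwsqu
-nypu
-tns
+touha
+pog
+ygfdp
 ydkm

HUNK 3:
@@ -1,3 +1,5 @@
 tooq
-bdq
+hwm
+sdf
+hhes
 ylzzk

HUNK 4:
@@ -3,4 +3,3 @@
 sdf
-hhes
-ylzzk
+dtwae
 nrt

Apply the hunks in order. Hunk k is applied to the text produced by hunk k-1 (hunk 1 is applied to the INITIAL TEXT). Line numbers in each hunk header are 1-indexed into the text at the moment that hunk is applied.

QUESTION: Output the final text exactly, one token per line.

Answer: tooq
hwm
sdf
dtwae
nrt
bylp
mvsj
touha
pog
ygfdp
ydkm
akuom
obicz
smh

Derivation:
Hunk 1: at line 6 remove [wpcb,jmj] add [nypu,tns,ydkm] -> 13 lines: tooq bdq ylzzk nrt bylp mvsj cwsqu nypu tns ydkm akuom obicz smh
Hunk 2: at line 6 remove [cwsqu,nypu,tns] add [touha,pog,ygfdp] -> 13 lines: tooq bdq ylzzk nrt bylp mvsj touha pog ygfdp ydkm akuom obicz smh
Hunk 3: at line 1 remove [bdq] add [hwm,sdf,hhes] -> 15 lines: tooq hwm sdf hhes ylzzk nrt bylp mvsj touha pog ygfdp ydkm akuom obicz smh
Hunk 4: at line 3 remove [hhes,ylzzk] add [dtwae] -> 14 lines: tooq hwm sdf dtwae nrt bylp mvsj touha pog ygfdp ydkm akuom obicz smh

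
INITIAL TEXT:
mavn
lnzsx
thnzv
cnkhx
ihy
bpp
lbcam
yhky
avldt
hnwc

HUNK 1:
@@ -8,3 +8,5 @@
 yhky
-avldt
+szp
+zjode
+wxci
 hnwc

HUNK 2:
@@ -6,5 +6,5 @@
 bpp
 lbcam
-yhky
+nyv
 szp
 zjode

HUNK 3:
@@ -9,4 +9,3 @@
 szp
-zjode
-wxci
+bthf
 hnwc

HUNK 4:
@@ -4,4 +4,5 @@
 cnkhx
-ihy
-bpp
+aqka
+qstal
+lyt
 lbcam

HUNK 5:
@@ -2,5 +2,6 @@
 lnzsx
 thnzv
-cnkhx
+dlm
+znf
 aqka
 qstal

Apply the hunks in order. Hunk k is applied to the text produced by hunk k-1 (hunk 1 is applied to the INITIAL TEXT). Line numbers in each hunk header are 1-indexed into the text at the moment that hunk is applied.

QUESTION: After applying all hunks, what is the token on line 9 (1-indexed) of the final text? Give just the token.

Answer: lbcam

Derivation:
Hunk 1: at line 8 remove [avldt] add [szp,zjode,wxci] -> 12 lines: mavn lnzsx thnzv cnkhx ihy bpp lbcam yhky szp zjode wxci hnwc
Hunk 2: at line 6 remove [yhky] add [nyv] -> 12 lines: mavn lnzsx thnzv cnkhx ihy bpp lbcam nyv szp zjode wxci hnwc
Hunk 3: at line 9 remove [zjode,wxci] add [bthf] -> 11 lines: mavn lnzsx thnzv cnkhx ihy bpp lbcam nyv szp bthf hnwc
Hunk 4: at line 4 remove [ihy,bpp] add [aqka,qstal,lyt] -> 12 lines: mavn lnzsx thnzv cnkhx aqka qstal lyt lbcam nyv szp bthf hnwc
Hunk 5: at line 2 remove [cnkhx] add [dlm,znf] -> 13 lines: mavn lnzsx thnzv dlm znf aqka qstal lyt lbcam nyv szp bthf hnwc
Final line 9: lbcam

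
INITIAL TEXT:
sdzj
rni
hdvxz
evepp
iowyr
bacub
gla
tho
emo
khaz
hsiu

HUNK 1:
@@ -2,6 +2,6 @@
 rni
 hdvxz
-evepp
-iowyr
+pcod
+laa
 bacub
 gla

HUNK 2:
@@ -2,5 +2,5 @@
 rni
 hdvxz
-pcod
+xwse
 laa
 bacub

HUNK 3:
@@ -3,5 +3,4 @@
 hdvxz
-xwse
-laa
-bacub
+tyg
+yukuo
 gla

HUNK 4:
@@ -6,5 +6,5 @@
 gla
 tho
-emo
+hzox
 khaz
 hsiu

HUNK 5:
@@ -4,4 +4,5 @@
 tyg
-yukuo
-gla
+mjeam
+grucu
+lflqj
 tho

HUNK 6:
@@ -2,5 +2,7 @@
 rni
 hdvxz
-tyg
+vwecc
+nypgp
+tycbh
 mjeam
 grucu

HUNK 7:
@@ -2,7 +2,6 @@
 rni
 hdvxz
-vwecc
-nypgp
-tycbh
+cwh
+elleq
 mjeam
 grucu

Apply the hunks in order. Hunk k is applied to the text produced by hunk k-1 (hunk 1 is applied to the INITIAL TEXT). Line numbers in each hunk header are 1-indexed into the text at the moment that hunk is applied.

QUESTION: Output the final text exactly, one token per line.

Hunk 1: at line 2 remove [evepp,iowyr] add [pcod,laa] -> 11 lines: sdzj rni hdvxz pcod laa bacub gla tho emo khaz hsiu
Hunk 2: at line 2 remove [pcod] add [xwse] -> 11 lines: sdzj rni hdvxz xwse laa bacub gla tho emo khaz hsiu
Hunk 3: at line 3 remove [xwse,laa,bacub] add [tyg,yukuo] -> 10 lines: sdzj rni hdvxz tyg yukuo gla tho emo khaz hsiu
Hunk 4: at line 6 remove [emo] add [hzox] -> 10 lines: sdzj rni hdvxz tyg yukuo gla tho hzox khaz hsiu
Hunk 5: at line 4 remove [yukuo,gla] add [mjeam,grucu,lflqj] -> 11 lines: sdzj rni hdvxz tyg mjeam grucu lflqj tho hzox khaz hsiu
Hunk 6: at line 2 remove [tyg] add [vwecc,nypgp,tycbh] -> 13 lines: sdzj rni hdvxz vwecc nypgp tycbh mjeam grucu lflqj tho hzox khaz hsiu
Hunk 7: at line 2 remove [vwecc,nypgp,tycbh] add [cwh,elleq] -> 12 lines: sdzj rni hdvxz cwh elleq mjeam grucu lflqj tho hzox khaz hsiu

Answer: sdzj
rni
hdvxz
cwh
elleq
mjeam
grucu
lflqj
tho
hzox
khaz
hsiu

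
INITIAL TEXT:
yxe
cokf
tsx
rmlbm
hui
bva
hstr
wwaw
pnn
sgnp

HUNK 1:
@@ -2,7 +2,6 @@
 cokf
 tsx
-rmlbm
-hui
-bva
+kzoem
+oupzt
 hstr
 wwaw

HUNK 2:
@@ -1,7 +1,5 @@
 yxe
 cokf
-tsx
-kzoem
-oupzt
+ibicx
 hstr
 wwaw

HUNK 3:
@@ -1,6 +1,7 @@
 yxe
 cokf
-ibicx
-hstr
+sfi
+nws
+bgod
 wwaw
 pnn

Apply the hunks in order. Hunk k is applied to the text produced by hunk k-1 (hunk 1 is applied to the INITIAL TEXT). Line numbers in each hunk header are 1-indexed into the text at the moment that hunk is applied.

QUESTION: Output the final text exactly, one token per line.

Answer: yxe
cokf
sfi
nws
bgod
wwaw
pnn
sgnp

Derivation:
Hunk 1: at line 2 remove [rmlbm,hui,bva] add [kzoem,oupzt] -> 9 lines: yxe cokf tsx kzoem oupzt hstr wwaw pnn sgnp
Hunk 2: at line 1 remove [tsx,kzoem,oupzt] add [ibicx] -> 7 lines: yxe cokf ibicx hstr wwaw pnn sgnp
Hunk 3: at line 1 remove [ibicx,hstr] add [sfi,nws,bgod] -> 8 lines: yxe cokf sfi nws bgod wwaw pnn sgnp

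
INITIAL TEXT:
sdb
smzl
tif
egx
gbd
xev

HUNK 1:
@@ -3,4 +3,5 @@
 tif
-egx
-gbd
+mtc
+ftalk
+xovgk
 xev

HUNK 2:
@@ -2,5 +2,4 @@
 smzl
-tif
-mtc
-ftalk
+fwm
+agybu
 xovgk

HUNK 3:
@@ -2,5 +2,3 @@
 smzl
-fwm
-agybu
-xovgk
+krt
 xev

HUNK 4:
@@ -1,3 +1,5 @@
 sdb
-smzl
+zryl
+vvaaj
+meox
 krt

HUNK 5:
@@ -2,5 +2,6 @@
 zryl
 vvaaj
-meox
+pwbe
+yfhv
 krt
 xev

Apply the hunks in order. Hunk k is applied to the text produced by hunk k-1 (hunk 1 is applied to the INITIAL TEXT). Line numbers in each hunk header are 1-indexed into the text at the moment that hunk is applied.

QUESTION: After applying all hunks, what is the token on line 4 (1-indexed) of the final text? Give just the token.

Hunk 1: at line 3 remove [egx,gbd] add [mtc,ftalk,xovgk] -> 7 lines: sdb smzl tif mtc ftalk xovgk xev
Hunk 2: at line 2 remove [tif,mtc,ftalk] add [fwm,agybu] -> 6 lines: sdb smzl fwm agybu xovgk xev
Hunk 3: at line 2 remove [fwm,agybu,xovgk] add [krt] -> 4 lines: sdb smzl krt xev
Hunk 4: at line 1 remove [smzl] add [zryl,vvaaj,meox] -> 6 lines: sdb zryl vvaaj meox krt xev
Hunk 5: at line 2 remove [meox] add [pwbe,yfhv] -> 7 lines: sdb zryl vvaaj pwbe yfhv krt xev
Final line 4: pwbe

Answer: pwbe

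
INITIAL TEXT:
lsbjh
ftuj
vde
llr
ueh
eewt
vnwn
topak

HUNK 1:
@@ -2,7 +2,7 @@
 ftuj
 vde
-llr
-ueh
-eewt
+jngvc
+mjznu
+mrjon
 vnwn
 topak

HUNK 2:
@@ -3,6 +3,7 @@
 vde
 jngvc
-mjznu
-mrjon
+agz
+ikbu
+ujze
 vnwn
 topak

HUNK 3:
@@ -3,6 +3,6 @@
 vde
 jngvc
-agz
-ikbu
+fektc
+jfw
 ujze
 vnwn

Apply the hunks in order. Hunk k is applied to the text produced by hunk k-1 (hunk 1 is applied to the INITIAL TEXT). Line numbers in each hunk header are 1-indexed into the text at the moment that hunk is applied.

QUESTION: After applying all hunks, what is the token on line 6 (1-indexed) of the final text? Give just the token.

Hunk 1: at line 2 remove [llr,ueh,eewt] add [jngvc,mjznu,mrjon] -> 8 lines: lsbjh ftuj vde jngvc mjznu mrjon vnwn topak
Hunk 2: at line 3 remove [mjznu,mrjon] add [agz,ikbu,ujze] -> 9 lines: lsbjh ftuj vde jngvc agz ikbu ujze vnwn topak
Hunk 3: at line 3 remove [agz,ikbu] add [fektc,jfw] -> 9 lines: lsbjh ftuj vde jngvc fektc jfw ujze vnwn topak
Final line 6: jfw

Answer: jfw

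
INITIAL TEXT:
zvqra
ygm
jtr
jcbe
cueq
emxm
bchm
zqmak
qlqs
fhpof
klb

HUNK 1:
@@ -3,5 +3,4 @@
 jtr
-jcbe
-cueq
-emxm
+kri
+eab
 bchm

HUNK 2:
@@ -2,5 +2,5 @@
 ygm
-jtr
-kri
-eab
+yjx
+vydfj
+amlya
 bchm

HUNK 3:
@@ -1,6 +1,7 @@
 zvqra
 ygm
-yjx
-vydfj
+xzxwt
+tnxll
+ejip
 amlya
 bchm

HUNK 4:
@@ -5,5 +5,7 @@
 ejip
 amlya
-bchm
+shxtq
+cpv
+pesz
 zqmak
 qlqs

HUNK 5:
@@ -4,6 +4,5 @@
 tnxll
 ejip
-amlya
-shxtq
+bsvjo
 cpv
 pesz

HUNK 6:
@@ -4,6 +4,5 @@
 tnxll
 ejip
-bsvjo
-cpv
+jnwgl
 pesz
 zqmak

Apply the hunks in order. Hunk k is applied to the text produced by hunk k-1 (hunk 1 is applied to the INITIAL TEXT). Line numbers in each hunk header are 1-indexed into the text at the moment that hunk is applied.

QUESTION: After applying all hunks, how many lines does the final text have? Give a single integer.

Answer: 11

Derivation:
Hunk 1: at line 3 remove [jcbe,cueq,emxm] add [kri,eab] -> 10 lines: zvqra ygm jtr kri eab bchm zqmak qlqs fhpof klb
Hunk 2: at line 2 remove [jtr,kri,eab] add [yjx,vydfj,amlya] -> 10 lines: zvqra ygm yjx vydfj amlya bchm zqmak qlqs fhpof klb
Hunk 3: at line 1 remove [yjx,vydfj] add [xzxwt,tnxll,ejip] -> 11 lines: zvqra ygm xzxwt tnxll ejip amlya bchm zqmak qlqs fhpof klb
Hunk 4: at line 5 remove [bchm] add [shxtq,cpv,pesz] -> 13 lines: zvqra ygm xzxwt tnxll ejip amlya shxtq cpv pesz zqmak qlqs fhpof klb
Hunk 5: at line 4 remove [amlya,shxtq] add [bsvjo] -> 12 lines: zvqra ygm xzxwt tnxll ejip bsvjo cpv pesz zqmak qlqs fhpof klb
Hunk 6: at line 4 remove [bsvjo,cpv] add [jnwgl] -> 11 lines: zvqra ygm xzxwt tnxll ejip jnwgl pesz zqmak qlqs fhpof klb
Final line count: 11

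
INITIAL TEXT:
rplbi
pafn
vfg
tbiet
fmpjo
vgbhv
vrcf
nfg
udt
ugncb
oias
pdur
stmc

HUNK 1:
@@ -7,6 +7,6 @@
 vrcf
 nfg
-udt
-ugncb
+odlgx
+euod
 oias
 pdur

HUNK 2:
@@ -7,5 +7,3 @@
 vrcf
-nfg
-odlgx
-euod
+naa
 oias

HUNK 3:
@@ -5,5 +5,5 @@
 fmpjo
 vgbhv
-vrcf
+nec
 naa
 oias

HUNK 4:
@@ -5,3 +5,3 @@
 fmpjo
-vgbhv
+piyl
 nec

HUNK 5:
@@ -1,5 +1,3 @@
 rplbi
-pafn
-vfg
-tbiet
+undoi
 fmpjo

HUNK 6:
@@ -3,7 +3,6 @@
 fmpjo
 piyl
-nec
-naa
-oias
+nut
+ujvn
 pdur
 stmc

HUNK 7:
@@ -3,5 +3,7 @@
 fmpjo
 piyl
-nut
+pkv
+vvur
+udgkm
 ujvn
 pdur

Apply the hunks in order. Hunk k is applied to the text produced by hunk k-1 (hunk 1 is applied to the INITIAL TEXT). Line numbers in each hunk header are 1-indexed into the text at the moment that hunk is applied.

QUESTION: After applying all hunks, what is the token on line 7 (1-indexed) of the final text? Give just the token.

Answer: udgkm

Derivation:
Hunk 1: at line 7 remove [udt,ugncb] add [odlgx,euod] -> 13 lines: rplbi pafn vfg tbiet fmpjo vgbhv vrcf nfg odlgx euod oias pdur stmc
Hunk 2: at line 7 remove [nfg,odlgx,euod] add [naa] -> 11 lines: rplbi pafn vfg tbiet fmpjo vgbhv vrcf naa oias pdur stmc
Hunk 3: at line 5 remove [vrcf] add [nec] -> 11 lines: rplbi pafn vfg tbiet fmpjo vgbhv nec naa oias pdur stmc
Hunk 4: at line 5 remove [vgbhv] add [piyl] -> 11 lines: rplbi pafn vfg tbiet fmpjo piyl nec naa oias pdur stmc
Hunk 5: at line 1 remove [pafn,vfg,tbiet] add [undoi] -> 9 lines: rplbi undoi fmpjo piyl nec naa oias pdur stmc
Hunk 6: at line 3 remove [nec,naa,oias] add [nut,ujvn] -> 8 lines: rplbi undoi fmpjo piyl nut ujvn pdur stmc
Hunk 7: at line 3 remove [nut] add [pkv,vvur,udgkm] -> 10 lines: rplbi undoi fmpjo piyl pkv vvur udgkm ujvn pdur stmc
Final line 7: udgkm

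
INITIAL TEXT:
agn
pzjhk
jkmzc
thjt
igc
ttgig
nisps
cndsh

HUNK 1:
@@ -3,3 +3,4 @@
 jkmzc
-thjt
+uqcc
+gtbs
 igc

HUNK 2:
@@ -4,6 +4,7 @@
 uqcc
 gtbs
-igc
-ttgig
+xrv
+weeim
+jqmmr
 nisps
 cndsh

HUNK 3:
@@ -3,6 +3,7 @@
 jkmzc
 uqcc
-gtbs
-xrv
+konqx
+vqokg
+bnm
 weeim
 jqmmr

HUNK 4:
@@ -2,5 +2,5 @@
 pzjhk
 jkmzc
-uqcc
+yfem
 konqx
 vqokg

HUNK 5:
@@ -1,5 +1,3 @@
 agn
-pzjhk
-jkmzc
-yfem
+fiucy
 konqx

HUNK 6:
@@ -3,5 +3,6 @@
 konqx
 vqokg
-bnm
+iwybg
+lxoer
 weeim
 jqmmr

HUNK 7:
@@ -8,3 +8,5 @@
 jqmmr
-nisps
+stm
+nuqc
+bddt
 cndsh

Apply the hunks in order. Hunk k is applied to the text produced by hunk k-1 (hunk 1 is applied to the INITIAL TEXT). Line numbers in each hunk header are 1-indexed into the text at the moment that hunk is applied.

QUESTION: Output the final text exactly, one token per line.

Hunk 1: at line 3 remove [thjt] add [uqcc,gtbs] -> 9 lines: agn pzjhk jkmzc uqcc gtbs igc ttgig nisps cndsh
Hunk 2: at line 4 remove [igc,ttgig] add [xrv,weeim,jqmmr] -> 10 lines: agn pzjhk jkmzc uqcc gtbs xrv weeim jqmmr nisps cndsh
Hunk 3: at line 3 remove [gtbs,xrv] add [konqx,vqokg,bnm] -> 11 lines: agn pzjhk jkmzc uqcc konqx vqokg bnm weeim jqmmr nisps cndsh
Hunk 4: at line 2 remove [uqcc] add [yfem] -> 11 lines: agn pzjhk jkmzc yfem konqx vqokg bnm weeim jqmmr nisps cndsh
Hunk 5: at line 1 remove [pzjhk,jkmzc,yfem] add [fiucy] -> 9 lines: agn fiucy konqx vqokg bnm weeim jqmmr nisps cndsh
Hunk 6: at line 3 remove [bnm] add [iwybg,lxoer] -> 10 lines: agn fiucy konqx vqokg iwybg lxoer weeim jqmmr nisps cndsh
Hunk 7: at line 8 remove [nisps] add [stm,nuqc,bddt] -> 12 lines: agn fiucy konqx vqokg iwybg lxoer weeim jqmmr stm nuqc bddt cndsh

Answer: agn
fiucy
konqx
vqokg
iwybg
lxoer
weeim
jqmmr
stm
nuqc
bddt
cndsh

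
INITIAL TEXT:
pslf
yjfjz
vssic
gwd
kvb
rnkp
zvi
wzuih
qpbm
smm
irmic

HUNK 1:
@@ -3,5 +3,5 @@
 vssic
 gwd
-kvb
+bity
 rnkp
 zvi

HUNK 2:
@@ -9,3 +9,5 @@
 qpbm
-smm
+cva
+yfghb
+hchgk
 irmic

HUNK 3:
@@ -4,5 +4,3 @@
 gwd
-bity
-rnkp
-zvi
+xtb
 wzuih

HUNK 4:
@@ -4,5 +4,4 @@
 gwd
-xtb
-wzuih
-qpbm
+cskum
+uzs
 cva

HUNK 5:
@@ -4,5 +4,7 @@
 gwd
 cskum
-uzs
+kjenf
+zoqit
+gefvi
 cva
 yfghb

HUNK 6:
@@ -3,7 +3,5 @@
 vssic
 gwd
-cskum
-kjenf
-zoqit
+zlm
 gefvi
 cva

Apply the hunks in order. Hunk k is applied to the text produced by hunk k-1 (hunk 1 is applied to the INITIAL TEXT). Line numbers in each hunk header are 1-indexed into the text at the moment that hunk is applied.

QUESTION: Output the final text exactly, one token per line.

Answer: pslf
yjfjz
vssic
gwd
zlm
gefvi
cva
yfghb
hchgk
irmic

Derivation:
Hunk 1: at line 3 remove [kvb] add [bity] -> 11 lines: pslf yjfjz vssic gwd bity rnkp zvi wzuih qpbm smm irmic
Hunk 2: at line 9 remove [smm] add [cva,yfghb,hchgk] -> 13 lines: pslf yjfjz vssic gwd bity rnkp zvi wzuih qpbm cva yfghb hchgk irmic
Hunk 3: at line 4 remove [bity,rnkp,zvi] add [xtb] -> 11 lines: pslf yjfjz vssic gwd xtb wzuih qpbm cva yfghb hchgk irmic
Hunk 4: at line 4 remove [xtb,wzuih,qpbm] add [cskum,uzs] -> 10 lines: pslf yjfjz vssic gwd cskum uzs cva yfghb hchgk irmic
Hunk 5: at line 4 remove [uzs] add [kjenf,zoqit,gefvi] -> 12 lines: pslf yjfjz vssic gwd cskum kjenf zoqit gefvi cva yfghb hchgk irmic
Hunk 6: at line 3 remove [cskum,kjenf,zoqit] add [zlm] -> 10 lines: pslf yjfjz vssic gwd zlm gefvi cva yfghb hchgk irmic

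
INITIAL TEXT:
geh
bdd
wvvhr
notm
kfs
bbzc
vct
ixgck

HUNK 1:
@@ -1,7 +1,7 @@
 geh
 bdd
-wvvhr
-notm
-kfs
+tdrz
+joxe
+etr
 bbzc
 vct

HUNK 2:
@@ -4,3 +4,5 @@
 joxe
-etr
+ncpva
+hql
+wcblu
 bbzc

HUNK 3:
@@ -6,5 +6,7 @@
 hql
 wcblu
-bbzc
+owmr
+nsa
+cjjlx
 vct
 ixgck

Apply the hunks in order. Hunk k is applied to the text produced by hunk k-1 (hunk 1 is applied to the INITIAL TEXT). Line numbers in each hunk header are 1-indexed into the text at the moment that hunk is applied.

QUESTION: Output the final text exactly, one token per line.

Answer: geh
bdd
tdrz
joxe
ncpva
hql
wcblu
owmr
nsa
cjjlx
vct
ixgck

Derivation:
Hunk 1: at line 1 remove [wvvhr,notm,kfs] add [tdrz,joxe,etr] -> 8 lines: geh bdd tdrz joxe etr bbzc vct ixgck
Hunk 2: at line 4 remove [etr] add [ncpva,hql,wcblu] -> 10 lines: geh bdd tdrz joxe ncpva hql wcblu bbzc vct ixgck
Hunk 3: at line 6 remove [bbzc] add [owmr,nsa,cjjlx] -> 12 lines: geh bdd tdrz joxe ncpva hql wcblu owmr nsa cjjlx vct ixgck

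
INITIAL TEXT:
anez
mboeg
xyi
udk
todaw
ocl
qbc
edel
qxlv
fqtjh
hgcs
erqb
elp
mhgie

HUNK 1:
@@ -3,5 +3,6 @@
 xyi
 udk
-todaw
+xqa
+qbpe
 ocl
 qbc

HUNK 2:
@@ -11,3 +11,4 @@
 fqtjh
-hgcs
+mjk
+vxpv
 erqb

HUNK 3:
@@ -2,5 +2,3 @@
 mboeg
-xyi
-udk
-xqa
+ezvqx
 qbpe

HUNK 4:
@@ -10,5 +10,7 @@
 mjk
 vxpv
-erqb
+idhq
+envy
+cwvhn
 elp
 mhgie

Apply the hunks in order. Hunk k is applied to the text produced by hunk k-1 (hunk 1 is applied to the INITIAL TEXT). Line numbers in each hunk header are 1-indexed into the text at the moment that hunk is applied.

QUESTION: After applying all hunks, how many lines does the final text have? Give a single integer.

Hunk 1: at line 3 remove [todaw] add [xqa,qbpe] -> 15 lines: anez mboeg xyi udk xqa qbpe ocl qbc edel qxlv fqtjh hgcs erqb elp mhgie
Hunk 2: at line 11 remove [hgcs] add [mjk,vxpv] -> 16 lines: anez mboeg xyi udk xqa qbpe ocl qbc edel qxlv fqtjh mjk vxpv erqb elp mhgie
Hunk 3: at line 2 remove [xyi,udk,xqa] add [ezvqx] -> 14 lines: anez mboeg ezvqx qbpe ocl qbc edel qxlv fqtjh mjk vxpv erqb elp mhgie
Hunk 4: at line 10 remove [erqb] add [idhq,envy,cwvhn] -> 16 lines: anez mboeg ezvqx qbpe ocl qbc edel qxlv fqtjh mjk vxpv idhq envy cwvhn elp mhgie
Final line count: 16

Answer: 16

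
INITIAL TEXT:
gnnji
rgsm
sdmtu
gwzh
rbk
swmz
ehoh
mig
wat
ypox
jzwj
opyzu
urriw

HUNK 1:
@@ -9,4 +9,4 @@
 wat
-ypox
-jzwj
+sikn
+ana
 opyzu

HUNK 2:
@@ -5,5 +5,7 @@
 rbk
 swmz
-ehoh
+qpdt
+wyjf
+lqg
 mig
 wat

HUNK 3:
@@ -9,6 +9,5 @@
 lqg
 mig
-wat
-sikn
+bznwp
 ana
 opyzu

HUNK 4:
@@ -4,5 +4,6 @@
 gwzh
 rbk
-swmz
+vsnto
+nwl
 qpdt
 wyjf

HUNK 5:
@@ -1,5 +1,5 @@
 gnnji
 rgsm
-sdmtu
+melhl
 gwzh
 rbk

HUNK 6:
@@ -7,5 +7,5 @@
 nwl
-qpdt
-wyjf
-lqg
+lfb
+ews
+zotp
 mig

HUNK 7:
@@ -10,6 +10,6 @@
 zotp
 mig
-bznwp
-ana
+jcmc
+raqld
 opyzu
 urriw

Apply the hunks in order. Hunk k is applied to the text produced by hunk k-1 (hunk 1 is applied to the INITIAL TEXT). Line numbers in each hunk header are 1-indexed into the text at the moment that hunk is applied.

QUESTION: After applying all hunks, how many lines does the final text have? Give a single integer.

Hunk 1: at line 9 remove [ypox,jzwj] add [sikn,ana] -> 13 lines: gnnji rgsm sdmtu gwzh rbk swmz ehoh mig wat sikn ana opyzu urriw
Hunk 2: at line 5 remove [ehoh] add [qpdt,wyjf,lqg] -> 15 lines: gnnji rgsm sdmtu gwzh rbk swmz qpdt wyjf lqg mig wat sikn ana opyzu urriw
Hunk 3: at line 9 remove [wat,sikn] add [bznwp] -> 14 lines: gnnji rgsm sdmtu gwzh rbk swmz qpdt wyjf lqg mig bznwp ana opyzu urriw
Hunk 4: at line 4 remove [swmz] add [vsnto,nwl] -> 15 lines: gnnji rgsm sdmtu gwzh rbk vsnto nwl qpdt wyjf lqg mig bznwp ana opyzu urriw
Hunk 5: at line 1 remove [sdmtu] add [melhl] -> 15 lines: gnnji rgsm melhl gwzh rbk vsnto nwl qpdt wyjf lqg mig bznwp ana opyzu urriw
Hunk 6: at line 7 remove [qpdt,wyjf,lqg] add [lfb,ews,zotp] -> 15 lines: gnnji rgsm melhl gwzh rbk vsnto nwl lfb ews zotp mig bznwp ana opyzu urriw
Hunk 7: at line 10 remove [bznwp,ana] add [jcmc,raqld] -> 15 lines: gnnji rgsm melhl gwzh rbk vsnto nwl lfb ews zotp mig jcmc raqld opyzu urriw
Final line count: 15

Answer: 15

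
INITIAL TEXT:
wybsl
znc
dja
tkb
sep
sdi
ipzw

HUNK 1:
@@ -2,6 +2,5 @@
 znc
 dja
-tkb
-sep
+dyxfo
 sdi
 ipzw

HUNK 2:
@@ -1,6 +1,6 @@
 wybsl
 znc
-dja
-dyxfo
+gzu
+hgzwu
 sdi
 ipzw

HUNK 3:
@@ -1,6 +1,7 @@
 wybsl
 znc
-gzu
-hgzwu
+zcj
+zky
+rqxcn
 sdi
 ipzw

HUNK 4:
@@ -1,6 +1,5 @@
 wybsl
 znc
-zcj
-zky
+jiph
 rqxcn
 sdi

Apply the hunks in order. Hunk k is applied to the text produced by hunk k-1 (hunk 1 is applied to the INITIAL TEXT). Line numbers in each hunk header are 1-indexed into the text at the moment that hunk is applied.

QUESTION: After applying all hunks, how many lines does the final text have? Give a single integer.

Hunk 1: at line 2 remove [tkb,sep] add [dyxfo] -> 6 lines: wybsl znc dja dyxfo sdi ipzw
Hunk 2: at line 1 remove [dja,dyxfo] add [gzu,hgzwu] -> 6 lines: wybsl znc gzu hgzwu sdi ipzw
Hunk 3: at line 1 remove [gzu,hgzwu] add [zcj,zky,rqxcn] -> 7 lines: wybsl znc zcj zky rqxcn sdi ipzw
Hunk 4: at line 1 remove [zcj,zky] add [jiph] -> 6 lines: wybsl znc jiph rqxcn sdi ipzw
Final line count: 6

Answer: 6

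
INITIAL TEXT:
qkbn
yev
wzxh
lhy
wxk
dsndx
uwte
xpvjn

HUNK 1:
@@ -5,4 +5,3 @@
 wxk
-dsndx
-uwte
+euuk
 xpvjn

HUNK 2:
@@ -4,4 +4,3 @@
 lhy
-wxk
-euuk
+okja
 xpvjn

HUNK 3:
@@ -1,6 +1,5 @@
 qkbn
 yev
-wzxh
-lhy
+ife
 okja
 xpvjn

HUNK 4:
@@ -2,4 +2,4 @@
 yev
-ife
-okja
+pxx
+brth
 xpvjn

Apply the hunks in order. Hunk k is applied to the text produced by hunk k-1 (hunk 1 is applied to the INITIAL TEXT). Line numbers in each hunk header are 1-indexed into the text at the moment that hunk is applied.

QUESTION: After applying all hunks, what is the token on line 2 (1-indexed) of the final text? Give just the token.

Hunk 1: at line 5 remove [dsndx,uwte] add [euuk] -> 7 lines: qkbn yev wzxh lhy wxk euuk xpvjn
Hunk 2: at line 4 remove [wxk,euuk] add [okja] -> 6 lines: qkbn yev wzxh lhy okja xpvjn
Hunk 3: at line 1 remove [wzxh,lhy] add [ife] -> 5 lines: qkbn yev ife okja xpvjn
Hunk 4: at line 2 remove [ife,okja] add [pxx,brth] -> 5 lines: qkbn yev pxx brth xpvjn
Final line 2: yev

Answer: yev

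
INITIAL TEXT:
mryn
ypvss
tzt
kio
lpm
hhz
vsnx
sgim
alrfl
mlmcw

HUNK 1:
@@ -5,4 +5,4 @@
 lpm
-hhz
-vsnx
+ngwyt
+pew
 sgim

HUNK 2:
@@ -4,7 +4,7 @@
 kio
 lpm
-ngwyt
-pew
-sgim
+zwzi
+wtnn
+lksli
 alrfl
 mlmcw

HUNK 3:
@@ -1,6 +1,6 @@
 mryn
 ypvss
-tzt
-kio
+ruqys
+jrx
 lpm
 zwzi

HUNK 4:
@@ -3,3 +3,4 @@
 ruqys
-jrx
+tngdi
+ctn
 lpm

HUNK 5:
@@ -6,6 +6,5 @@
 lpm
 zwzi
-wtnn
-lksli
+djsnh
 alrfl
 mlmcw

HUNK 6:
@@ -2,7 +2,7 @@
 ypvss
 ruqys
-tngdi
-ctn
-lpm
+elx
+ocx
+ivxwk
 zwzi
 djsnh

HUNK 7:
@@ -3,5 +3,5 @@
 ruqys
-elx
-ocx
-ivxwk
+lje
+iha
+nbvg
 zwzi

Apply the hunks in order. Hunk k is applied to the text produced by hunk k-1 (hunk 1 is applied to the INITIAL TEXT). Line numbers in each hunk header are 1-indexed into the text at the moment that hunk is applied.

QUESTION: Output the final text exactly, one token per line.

Answer: mryn
ypvss
ruqys
lje
iha
nbvg
zwzi
djsnh
alrfl
mlmcw

Derivation:
Hunk 1: at line 5 remove [hhz,vsnx] add [ngwyt,pew] -> 10 lines: mryn ypvss tzt kio lpm ngwyt pew sgim alrfl mlmcw
Hunk 2: at line 4 remove [ngwyt,pew,sgim] add [zwzi,wtnn,lksli] -> 10 lines: mryn ypvss tzt kio lpm zwzi wtnn lksli alrfl mlmcw
Hunk 3: at line 1 remove [tzt,kio] add [ruqys,jrx] -> 10 lines: mryn ypvss ruqys jrx lpm zwzi wtnn lksli alrfl mlmcw
Hunk 4: at line 3 remove [jrx] add [tngdi,ctn] -> 11 lines: mryn ypvss ruqys tngdi ctn lpm zwzi wtnn lksli alrfl mlmcw
Hunk 5: at line 6 remove [wtnn,lksli] add [djsnh] -> 10 lines: mryn ypvss ruqys tngdi ctn lpm zwzi djsnh alrfl mlmcw
Hunk 6: at line 2 remove [tngdi,ctn,lpm] add [elx,ocx,ivxwk] -> 10 lines: mryn ypvss ruqys elx ocx ivxwk zwzi djsnh alrfl mlmcw
Hunk 7: at line 3 remove [elx,ocx,ivxwk] add [lje,iha,nbvg] -> 10 lines: mryn ypvss ruqys lje iha nbvg zwzi djsnh alrfl mlmcw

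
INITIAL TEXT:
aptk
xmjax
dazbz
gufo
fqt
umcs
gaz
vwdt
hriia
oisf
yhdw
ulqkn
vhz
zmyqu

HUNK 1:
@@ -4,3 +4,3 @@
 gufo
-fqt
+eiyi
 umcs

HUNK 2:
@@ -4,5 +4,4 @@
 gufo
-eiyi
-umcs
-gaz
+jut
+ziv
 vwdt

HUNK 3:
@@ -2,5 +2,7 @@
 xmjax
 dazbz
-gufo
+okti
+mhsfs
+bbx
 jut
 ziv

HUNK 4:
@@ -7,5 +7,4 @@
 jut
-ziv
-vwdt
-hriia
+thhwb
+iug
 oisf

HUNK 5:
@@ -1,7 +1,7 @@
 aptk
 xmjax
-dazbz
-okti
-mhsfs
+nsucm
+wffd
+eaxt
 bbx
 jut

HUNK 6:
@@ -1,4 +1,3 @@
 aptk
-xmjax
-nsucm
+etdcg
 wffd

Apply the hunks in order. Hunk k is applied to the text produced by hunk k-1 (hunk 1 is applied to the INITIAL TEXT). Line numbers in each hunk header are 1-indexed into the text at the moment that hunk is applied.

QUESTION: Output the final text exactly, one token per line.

Hunk 1: at line 4 remove [fqt] add [eiyi] -> 14 lines: aptk xmjax dazbz gufo eiyi umcs gaz vwdt hriia oisf yhdw ulqkn vhz zmyqu
Hunk 2: at line 4 remove [eiyi,umcs,gaz] add [jut,ziv] -> 13 lines: aptk xmjax dazbz gufo jut ziv vwdt hriia oisf yhdw ulqkn vhz zmyqu
Hunk 3: at line 2 remove [gufo] add [okti,mhsfs,bbx] -> 15 lines: aptk xmjax dazbz okti mhsfs bbx jut ziv vwdt hriia oisf yhdw ulqkn vhz zmyqu
Hunk 4: at line 7 remove [ziv,vwdt,hriia] add [thhwb,iug] -> 14 lines: aptk xmjax dazbz okti mhsfs bbx jut thhwb iug oisf yhdw ulqkn vhz zmyqu
Hunk 5: at line 1 remove [dazbz,okti,mhsfs] add [nsucm,wffd,eaxt] -> 14 lines: aptk xmjax nsucm wffd eaxt bbx jut thhwb iug oisf yhdw ulqkn vhz zmyqu
Hunk 6: at line 1 remove [xmjax,nsucm] add [etdcg] -> 13 lines: aptk etdcg wffd eaxt bbx jut thhwb iug oisf yhdw ulqkn vhz zmyqu

Answer: aptk
etdcg
wffd
eaxt
bbx
jut
thhwb
iug
oisf
yhdw
ulqkn
vhz
zmyqu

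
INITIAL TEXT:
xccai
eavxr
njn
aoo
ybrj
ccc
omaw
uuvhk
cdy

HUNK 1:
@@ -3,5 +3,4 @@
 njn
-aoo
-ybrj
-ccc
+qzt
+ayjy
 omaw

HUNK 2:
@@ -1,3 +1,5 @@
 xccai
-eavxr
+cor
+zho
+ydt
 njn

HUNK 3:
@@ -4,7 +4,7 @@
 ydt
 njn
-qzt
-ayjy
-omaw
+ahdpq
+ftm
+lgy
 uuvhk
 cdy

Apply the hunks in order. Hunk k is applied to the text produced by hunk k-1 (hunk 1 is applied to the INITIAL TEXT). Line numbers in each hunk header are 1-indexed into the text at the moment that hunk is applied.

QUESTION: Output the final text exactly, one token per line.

Answer: xccai
cor
zho
ydt
njn
ahdpq
ftm
lgy
uuvhk
cdy

Derivation:
Hunk 1: at line 3 remove [aoo,ybrj,ccc] add [qzt,ayjy] -> 8 lines: xccai eavxr njn qzt ayjy omaw uuvhk cdy
Hunk 2: at line 1 remove [eavxr] add [cor,zho,ydt] -> 10 lines: xccai cor zho ydt njn qzt ayjy omaw uuvhk cdy
Hunk 3: at line 4 remove [qzt,ayjy,omaw] add [ahdpq,ftm,lgy] -> 10 lines: xccai cor zho ydt njn ahdpq ftm lgy uuvhk cdy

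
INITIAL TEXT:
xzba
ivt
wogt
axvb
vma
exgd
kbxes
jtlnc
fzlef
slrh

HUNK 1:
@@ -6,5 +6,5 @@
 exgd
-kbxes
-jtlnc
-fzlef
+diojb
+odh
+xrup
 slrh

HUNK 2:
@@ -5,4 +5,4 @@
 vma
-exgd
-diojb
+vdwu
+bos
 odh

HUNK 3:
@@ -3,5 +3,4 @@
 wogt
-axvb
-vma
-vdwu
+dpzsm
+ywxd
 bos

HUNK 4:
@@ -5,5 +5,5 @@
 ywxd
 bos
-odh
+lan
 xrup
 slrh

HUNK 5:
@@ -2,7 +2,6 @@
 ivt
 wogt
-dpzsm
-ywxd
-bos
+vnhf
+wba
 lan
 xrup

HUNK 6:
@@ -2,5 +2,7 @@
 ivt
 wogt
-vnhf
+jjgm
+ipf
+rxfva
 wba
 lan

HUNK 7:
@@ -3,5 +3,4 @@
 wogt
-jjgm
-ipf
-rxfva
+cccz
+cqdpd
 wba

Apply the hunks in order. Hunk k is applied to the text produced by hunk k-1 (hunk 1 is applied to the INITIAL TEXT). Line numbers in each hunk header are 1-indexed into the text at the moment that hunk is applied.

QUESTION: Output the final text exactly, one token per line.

Hunk 1: at line 6 remove [kbxes,jtlnc,fzlef] add [diojb,odh,xrup] -> 10 lines: xzba ivt wogt axvb vma exgd diojb odh xrup slrh
Hunk 2: at line 5 remove [exgd,diojb] add [vdwu,bos] -> 10 lines: xzba ivt wogt axvb vma vdwu bos odh xrup slrh
Hunk 3: at line 3 remove [axvb,vma,vdwu] add [dpzsm,ywxd] -> 9 lines: xzba ivt wogt dpzsm ywxd bos odh xrup slrh
Hunk 4: at line 5 remove [odh] add [lan] -> 9 lines: xzba ivt wogt dpzsm ywxd bos lan xrup slrh
Hunk 5: at line 2 remove [dpzsm,ywxd,bos] add [vnhf,wba] -> 8 lines: xzba ivt wogt vnhf wba lan xrup slrh
Hunk 6: at line 2 remove [vnhf] add [jjgm,ipf,rxfva] -> 10 lines: xzba ivt wogt jjgm ipf rxfva wba lan xrup slrh
Hunk 7: at line 3 remove [jjgm,ipf,rxfva] add [cccz,cqdpd] -> 9 lines: xzba ivt wogt cccz cqdpd wba lan xrup slrh

Answer: xzba
ivt
wogt
cccz
cqdpd
wba
lan
xrup
slrh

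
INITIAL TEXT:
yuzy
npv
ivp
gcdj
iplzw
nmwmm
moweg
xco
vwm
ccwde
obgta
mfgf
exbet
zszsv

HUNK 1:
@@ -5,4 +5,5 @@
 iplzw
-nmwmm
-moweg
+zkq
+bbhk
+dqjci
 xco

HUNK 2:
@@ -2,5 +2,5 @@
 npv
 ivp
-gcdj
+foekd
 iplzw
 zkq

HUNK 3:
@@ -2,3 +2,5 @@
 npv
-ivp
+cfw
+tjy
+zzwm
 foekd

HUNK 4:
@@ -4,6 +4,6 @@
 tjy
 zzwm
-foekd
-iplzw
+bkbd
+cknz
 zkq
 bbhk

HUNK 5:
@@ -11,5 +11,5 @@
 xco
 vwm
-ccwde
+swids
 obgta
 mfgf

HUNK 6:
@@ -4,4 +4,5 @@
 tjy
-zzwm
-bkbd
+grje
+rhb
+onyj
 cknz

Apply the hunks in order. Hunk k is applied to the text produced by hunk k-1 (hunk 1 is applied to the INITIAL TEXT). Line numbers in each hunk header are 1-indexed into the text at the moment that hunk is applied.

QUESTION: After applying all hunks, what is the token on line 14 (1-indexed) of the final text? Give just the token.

Answer: swids

Derivation:
Hunk 1: at line 5 remove [nmwmm,moweg] add [zkq,bbhk,dqjci] -> 15 lines: yuzy npv ivp gcdj iplzw zkq bbhk dqjci xco vwm ccwde obgta mfgf exbet zszsv
Hunk 2: at line 2 remove [gcdj] add [foekd] -> 15 lines: yuzy npv ivp foekd iplzw zkq bbhk dqjci xco vwm ccwde obgta mfgf exbet zszsv
Hunk 3: at line 2 remove [ivp] add [cfw,tjy,zzwm] -> 17 lines: yuzy npv cfw tjy zzwm foekd iplzw zkq bbhk dqjci xco vwm ccwde obgta mfgf exbet zszsv
Hunk 4: at line 4 remove [foekd,iplzw] add [bkbd,cknz] -> 17 lines: yuzy npv cfw tjy zzwm bkbd cknz zkq bbhk dqjci xco vwm ccwde obgta mfgf exbet zszsv
Hunk 5: at line 11 remove [ccwde] add [swids] -> 17 lines: yuzy npv cfw tjy zzwm bkbd cknz zkq bbhk dqjci xco vwm swids obgta mfgf exbet zszsv
Hunk 6: at line 4 remove [zzwm,bkbd] add [grje,rhb,onyj] -> 18 lines: yuzy npv cfw tjy grje rhb onyj cknz zkq bbhk dqjci xco vwm swids obgta mfgf exbet zszsv
Final line 14: swids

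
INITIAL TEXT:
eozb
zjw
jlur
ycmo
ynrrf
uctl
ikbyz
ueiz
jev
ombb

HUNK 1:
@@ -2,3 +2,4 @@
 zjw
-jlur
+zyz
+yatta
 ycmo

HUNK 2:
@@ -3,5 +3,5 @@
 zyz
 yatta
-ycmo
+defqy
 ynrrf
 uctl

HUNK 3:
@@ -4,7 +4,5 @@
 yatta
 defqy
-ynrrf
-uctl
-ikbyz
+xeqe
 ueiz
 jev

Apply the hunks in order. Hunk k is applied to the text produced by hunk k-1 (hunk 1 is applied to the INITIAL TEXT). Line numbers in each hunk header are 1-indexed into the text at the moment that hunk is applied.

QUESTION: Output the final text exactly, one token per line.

Answer: eozb
zjw
zyz
yatta
defqy
xeqe
ueiz
jev
ombb

Derivation:
Hunk 1: at line 2 remove [jlur] add [zyz,yatta] -> 11 lines: eozb zjw zyz yatta ycmo ynrrf uctl ikbyz ueiz jev ombb
Hunk 2: at line 3 remove [ycmo] add [defqy] -> 11 lines: eozb zjw zyz yatta defqy ynrrf uctl ikbyz ueiz jev ombb
Hunk 3: at line 4 remove [ynrrf,uctl,ikbyz] add [xeqe] -> 9 lines: eozb zjw zyz yatta defqy xeqe ueiz jev ombb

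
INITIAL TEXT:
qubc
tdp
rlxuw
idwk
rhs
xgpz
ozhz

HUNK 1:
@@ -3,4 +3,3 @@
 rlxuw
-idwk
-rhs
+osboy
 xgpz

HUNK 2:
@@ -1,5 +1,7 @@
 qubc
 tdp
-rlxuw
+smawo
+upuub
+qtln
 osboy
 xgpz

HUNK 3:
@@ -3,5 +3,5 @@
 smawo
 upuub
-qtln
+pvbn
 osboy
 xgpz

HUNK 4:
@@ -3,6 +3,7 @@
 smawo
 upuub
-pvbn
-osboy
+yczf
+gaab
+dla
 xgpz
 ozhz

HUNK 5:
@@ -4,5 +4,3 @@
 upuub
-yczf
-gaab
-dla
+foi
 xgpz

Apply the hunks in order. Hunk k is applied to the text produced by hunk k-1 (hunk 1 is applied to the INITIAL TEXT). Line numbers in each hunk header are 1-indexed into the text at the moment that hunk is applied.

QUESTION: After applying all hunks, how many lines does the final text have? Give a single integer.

Answer: 7

Derivation:
Hunk 1: at line 3 remove [idwk,rhs] add [osboy] -> 6 lines: qubc tdp rlxuw osboy xgpz ozhz
Hunk 2: at line 1 remove [rlxuw] add [smawo,upuub,qtln] -> 8 lines: qubc tdp smawo upuub qtln osboy xgpz ozhz
Hunk 3: at line 3 remove [qtln] add [pvbn] -> 8 lines: qubc tdp smawo upuub pvbn osboy xgpz ozhz
Hunk 4: at line 3 remove [pvbn,osboy] add [yczf,gaab,dla] -> 9 lines: qubc tdp smawo upuub yczf gaab dla xgpz ozhz
Hunk 5: at line 4 remove [yczf,gaab,dla] add [foi] -> 7 lines: qubc tdp smawo upuub foi xgpz ozhz
Final line count: 7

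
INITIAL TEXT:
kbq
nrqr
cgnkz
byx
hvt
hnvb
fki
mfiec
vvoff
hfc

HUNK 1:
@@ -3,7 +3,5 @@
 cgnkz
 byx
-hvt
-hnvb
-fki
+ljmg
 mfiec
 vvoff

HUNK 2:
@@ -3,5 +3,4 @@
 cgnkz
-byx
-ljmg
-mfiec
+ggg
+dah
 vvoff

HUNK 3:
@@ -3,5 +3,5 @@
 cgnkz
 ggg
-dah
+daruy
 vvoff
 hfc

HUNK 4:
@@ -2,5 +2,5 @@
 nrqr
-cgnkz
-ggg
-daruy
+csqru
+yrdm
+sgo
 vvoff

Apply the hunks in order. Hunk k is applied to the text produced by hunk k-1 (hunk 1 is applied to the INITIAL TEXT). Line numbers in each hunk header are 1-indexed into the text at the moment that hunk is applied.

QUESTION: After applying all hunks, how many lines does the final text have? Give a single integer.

Answer: 7

Derivation:
Hunk 1: at line 3 remove [hvt,hnvb,fki] add [ljmg] -> 8 lines: kbq nrqr cgnkz byx ljmg mfiec vvoff hfc
Hunk 2: at line 3 remove [byx,ljmg,mfiec] add [ggg,dah] -> 7 lines: kbq nrqr cgnkz ggg dah vvoff hfc
Hunk 3: at line 3 remove [dah] add [daruy] -> 7 lines: kbq nrqr cgnkz ggg daruy vvoff hfc
Hunk 4: at line 2 remove [cgnkz,ggg,daruy] add [csqru,yrdm,sgo] -> 7 lines: kbq nrqr csqru yrdm sgo vvoff hfc
Final line count: 7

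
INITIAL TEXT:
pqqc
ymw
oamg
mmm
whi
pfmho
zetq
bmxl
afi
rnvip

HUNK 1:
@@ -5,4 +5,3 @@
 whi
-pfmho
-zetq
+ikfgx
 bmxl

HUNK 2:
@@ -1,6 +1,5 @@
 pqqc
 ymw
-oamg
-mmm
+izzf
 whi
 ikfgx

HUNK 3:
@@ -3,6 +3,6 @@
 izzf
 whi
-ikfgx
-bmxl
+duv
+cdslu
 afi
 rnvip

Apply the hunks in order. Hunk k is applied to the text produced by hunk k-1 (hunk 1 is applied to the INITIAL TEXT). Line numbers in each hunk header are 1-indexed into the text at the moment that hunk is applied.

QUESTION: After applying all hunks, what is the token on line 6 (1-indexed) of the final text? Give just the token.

Answer: cdslu

Derivation:
Hunk 1: at line 5 remove [pfmho,zetq] add [ikfgx] -> 9 lines: pqqc ymw oamg mmm whi ikfgx bmxl afi rnvip
Hunk 2: at line 1 remove [oamg,mmm] add [izzf] -> 8 lines: pqqc ymw izzf whi ikfgx bmxl afi rnvip
Hunk 3: at line 3 remove [ikfgx,bmxl] add [duv,cdslu] -> 8 lines: pqqc ymw izzf whi duv cdslu afi rnvip
Final line 6: cdslu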